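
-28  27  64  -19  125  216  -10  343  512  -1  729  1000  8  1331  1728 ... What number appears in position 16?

Positions follow the repeating pattern ABB; grouping by letter gives 2 tracks.
Track A = -28, -19, -10, -1, 8: adding 9 each time.
Track B = 27, 64, 125, 216, 343, 512, 729, 1000, 1331, 1728: perfect cubes starting at 3³.
Term 16 comes from track A (its 6th entry): 17.

17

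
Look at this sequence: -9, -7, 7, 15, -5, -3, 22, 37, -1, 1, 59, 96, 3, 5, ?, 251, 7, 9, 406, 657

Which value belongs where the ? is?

155

The slot pattern repeats as AABB (period 4), so there are 2 interleaved tracks.
Track A is -9, -7, -5, -3, -1, 1, 3, 5, 7, 9, which is arithmetic with common difference +2.
Track B is 7, 15, 22, 37, 59, 96, ?, 251, 406, 657, which is a Fibonacci-like recurrence a_n = a_{n-1} + a_{n-2}.
Filling track B at index 7 by its rule yields 155.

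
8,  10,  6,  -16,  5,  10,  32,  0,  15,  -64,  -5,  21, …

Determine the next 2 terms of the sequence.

Split by position mod 3: positions 1, 4, 7, … form one track, and each other residue class forms its own.
Track A is 8, -16, 32, -64, which is geometric with ratio -2.
Track B is 10, 5, 0, -5, which is arithmetic, step −5.
Track C is 6, 10, 15, 21, which is the triangular numbers T_3, T_4, ….
The 13th slot belongs to track A; its 5th term is 128.
Position 14 falls in track B as its term 5, giving -10.

128, -10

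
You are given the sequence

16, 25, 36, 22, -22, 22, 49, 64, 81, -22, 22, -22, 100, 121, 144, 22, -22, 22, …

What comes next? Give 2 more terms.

Positions follow the repeating pattern AAABBB; grouping by letter gives 2 tracks.
Subsequence A = 16, 25, 36, 49, 64, 81, 100, 121, 144: perfect squares starting at 4².
Subsequence B = 22, -22, 22, -22, 22, -22, 22, -22, 22: the oscillation 22·(−1)^(n+1).
Position 19 → subsequence A, term 10 = 169.
Position 20 → subsequence A, term 11 = 196.

169, 196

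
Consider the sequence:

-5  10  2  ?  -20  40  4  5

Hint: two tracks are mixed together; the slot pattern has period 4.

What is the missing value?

3

The slot pattern repeats as AABB (period 4), so there are 2 interleaved tracks.
Track A: -5, 10, -20, 40 (geometric with ratio -2).
Track B: 2, ?, 4, 5 (linear: a_n = 1 + n).
Filling track B at index 2 by its rule yields 3.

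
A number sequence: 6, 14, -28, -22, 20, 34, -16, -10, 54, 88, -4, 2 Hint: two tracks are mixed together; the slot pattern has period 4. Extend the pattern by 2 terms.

Positions follow the repeating pattern AABB; grouping by letter gives 2 tracks.
Stream A: 6, 14, 20, 34, 54, 88. A Fibonacci-like recurrence a_n = a_{n-1} + a_{n-2}.
Stream B: -28, -22, -16, -10, -4, 2. Adding 6 each time.
The 13th slot belongs to stream A; its 7th term is 142.
Position 14 falls in stream A as its term 8, giving 230.

142, 230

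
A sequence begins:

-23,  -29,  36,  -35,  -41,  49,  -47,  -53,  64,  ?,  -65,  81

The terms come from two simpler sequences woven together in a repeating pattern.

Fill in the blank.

Reading positions in blocks of 3 reveals the pattern AAB — 2 tracks woven together.
Stream A: -23, -29, -35, -41, -47, -53, ?, -65 (arithmetic with common difference −6).
Stream B: 36, 49, 64, 81 (perfect squares starting at 6²).
The gap is stream A's term 7; the rule gives -59.

-59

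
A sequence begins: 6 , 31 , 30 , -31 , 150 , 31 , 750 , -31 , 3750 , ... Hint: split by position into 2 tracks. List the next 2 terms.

Split by position mod 2 into 2 tracks.
Stream A: 6, 30, 150, 750, 3750 — multiplying by 5 each time.
Stream B: 31, -31, 31, -31 — oscillating between 31 and -31.
Term 10 comes from stream B (its 5th entry): 31.
The 11th slot belongs to stream A; its 6th term is 18750.

31, 18750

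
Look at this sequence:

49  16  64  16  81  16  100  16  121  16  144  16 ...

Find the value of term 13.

169

Odd-indexed and even-indexed terms follow separate rules.
Subsequence A is 49, 64, 81, 100, 121, 144, which is the squares 7², 8², 9², ….
Subsequence B is 16, 16, 16, 16, 16, 16, which is always 16.
Term 13 comes from subsequence A (its 7th entry): 169.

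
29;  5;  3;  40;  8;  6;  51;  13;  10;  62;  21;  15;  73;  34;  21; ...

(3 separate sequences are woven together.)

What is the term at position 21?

36

Split by position mod 3 into 3 tracks.
Track A = 29, 40, 51, 62, 73: arithmetic with common difference +11.
Track B = 5, 8, 13, 21, 34: Fibonacci-style (each term is the sum of the two before it).
Track C = 3, 6, 10, 15, 21: the triangular numbers T_2, T_3, ….
The 21st slot belongs to track C; its 7th term is 36.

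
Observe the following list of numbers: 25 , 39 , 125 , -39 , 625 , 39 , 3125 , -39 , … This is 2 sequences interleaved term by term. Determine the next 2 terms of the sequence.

15625, 39

Positions 1, 3, 5, … form one subsequence and positions 2, 4, 6, … form another.
Subsequence A: 25, 125, 625, 3125. Powers of 5.
Subsequence B: 39, -39, 39, -39. The oscillation 39·(−1)^(n+1).
Position 9 → subsequence A, term 5 = 15625.
Position 10 → subsequence B, term 5 = 39.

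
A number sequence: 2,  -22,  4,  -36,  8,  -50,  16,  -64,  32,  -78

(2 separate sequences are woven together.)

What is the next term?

Positions 1, 3, 5, … form one subsequence and positions 2, 4, 6, … form another.
Subsequence A = 2, 4, 8, 16, 32: successive powers of 2.
Subsequence B = -22, -36, -50, -64, -78: linear: a_n = -8 − 14·n.
Position 11 → subsequence A, term 6 = 64.

64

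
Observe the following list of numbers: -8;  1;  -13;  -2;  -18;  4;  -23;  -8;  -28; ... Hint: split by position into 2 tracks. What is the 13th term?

Odd-indexed and even-indexed terms follow separate rules.
Stream A is -8, -13, -18, -23, -28, which is linear: a_n = -3 − 5·n.
Stream B is 1, -2, 4, -8, which is geometric, ×-2 each step.
Term 13 comes from stream A (its 7th entry): -38.

-38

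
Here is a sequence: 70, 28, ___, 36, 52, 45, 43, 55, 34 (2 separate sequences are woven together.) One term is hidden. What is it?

Odd-indexed and even-indexed terms follow separate rules.
Subsequence A: 70, ?, 52, 43, 34 (arithmetic, step −9).
Subsequence B: 28, 36, 45, 55 (triangular numbers starting at T_7).
So the missing entry in subsequence A is 61.

61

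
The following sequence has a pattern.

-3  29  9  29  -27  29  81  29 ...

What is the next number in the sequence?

Odd-indexed and even-indexed terms follow separate rules.
Stream A is -3, 9, -27, 81, which is geometric with ratio -3.
Stream B is 29, 29, 29, 29, which is constant 29.
The 9th slot belongs to stream A; its 5th term is -243.

-243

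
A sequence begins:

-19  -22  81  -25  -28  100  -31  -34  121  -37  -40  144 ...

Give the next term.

The slot pattern repeats as AAB (period 3), so there are 2 interleaved tracks.
Track A: -19, -22, -25, -28, -31, -34, -37, -40. Subtracting 3 each time.
Track B: 81, 100, 121, 144. The squares 9², 10², 11², ….
Term 13 comes from track A (its 9th entry): -43.

-43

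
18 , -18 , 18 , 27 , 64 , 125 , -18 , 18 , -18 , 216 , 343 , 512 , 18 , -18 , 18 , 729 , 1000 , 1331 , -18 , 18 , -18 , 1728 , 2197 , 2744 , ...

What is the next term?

Reading positions in blocks of 6 reveals the pattern AAABBB — 2 tracks woven together.
Subsequence A = 18, -18, 18, -18, 18, -18, 18, -18, 18, -18, 18, -18: oscillating between 18 and -18.
Subsequence B = 27, 64, 125, 216, 343, 512, 729, 1000, 1331, 1728, 2197, 2744: perfect cubes starting at 3³.
Term 25 comes from subsequence A (its 13th entry): 18.

18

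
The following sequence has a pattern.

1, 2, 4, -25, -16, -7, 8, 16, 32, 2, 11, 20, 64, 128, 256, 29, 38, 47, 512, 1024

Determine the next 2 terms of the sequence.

2048, 56

Positions follow the repeating pattern AAABBB; grouping by letter gives 2 tracks.
Track A = 1, 2, 4, 8, 16, 32, 64, 128, 256, 512, 1024: powers of 2.
Track B = -25, -16, -7, 2, 11, 20, 29, 38, 47: linear: a_n = -34 + 9·n.
Term 21 comes from track A (its 12th entry): 2048.
Position 22 falls in track B as its term 10, giving 56.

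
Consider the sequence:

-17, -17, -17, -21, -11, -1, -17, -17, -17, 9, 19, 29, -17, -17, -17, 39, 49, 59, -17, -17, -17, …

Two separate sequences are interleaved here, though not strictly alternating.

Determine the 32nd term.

-17

Reading positions in blocks of 6 reveals the pattern AAABBB — 2 tracks woven together.
Subsequence A is -17, -17, -17, -17, -17, -17, -17, -17, -17, -17, -17, -17, which is the constant sequence -17.
Subsequence B is -21, -11, -1, 9, 19, 29, 39, 49, 59, which is adding 10 each time.
Position 32 falls in subsequence A as its term 17, giving -17.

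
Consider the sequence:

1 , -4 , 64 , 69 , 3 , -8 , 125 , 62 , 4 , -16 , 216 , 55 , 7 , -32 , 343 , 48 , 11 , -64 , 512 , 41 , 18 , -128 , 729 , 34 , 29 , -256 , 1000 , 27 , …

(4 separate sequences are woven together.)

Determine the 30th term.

-512

The terms cycle through 4 interleaved subsequences.
Subsequence A: 1, 3, 4, 7, 11, 18, 29 — each term equals the sum of the previous two.
Subsequence B: -4, -8, -16, -32, -64, -128, -256 — geometric with ratio 2.
Subsequence C: 64, 125, 216, 343, 512, 729, 1000 — the cubes 4³, 5³, 6³, ….
Subsequence D: 69, 62, 55, 48, 41, 34, 27 — linear: a_n = 76 − 7·n.
Term 30 comes from subsequence B (its 8th entry): -512.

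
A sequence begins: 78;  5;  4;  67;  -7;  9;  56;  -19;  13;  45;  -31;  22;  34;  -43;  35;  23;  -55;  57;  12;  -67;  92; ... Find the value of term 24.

149

Split by position mod 3 into 3 tracks.
Subsequence A: 78, 67, 56, 45, 34, 23, 12. Arithmetic, step −11.
Subsequence B: 5, -7, -19, -31, -43, -55, -67. Linear: a_n = 17 − 12·n.
Subsequence C: 4, 9, 13, 22, 35, 57, 92. Fibonacci-style (each term is the sum of the two before it).
Position 24 → subsequence C, term 8 = 149.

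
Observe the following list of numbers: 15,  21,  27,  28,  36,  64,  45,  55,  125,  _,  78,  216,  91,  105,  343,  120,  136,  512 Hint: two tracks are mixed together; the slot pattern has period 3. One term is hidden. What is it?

66

Reading positions in blocks of 3 reveals the pattern AAB — 2 tracks woven together.
Track A: 15, 21, 28, 36, 45, 55, ?, 78, 91, 105, 120, 136. Triangular numbers starting at T_5.
Track B: 27, 64, 125, 216, 343, 512. Consecutive cubes n³ from n = 3.
The gap is track A's term 7; the rule gives 66.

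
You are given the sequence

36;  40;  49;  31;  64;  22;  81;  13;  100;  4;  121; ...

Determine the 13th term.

144

Positions 1, 3, 5, … form one subsequence and positions 2, 4, 6, … form another.
Stream A: 36, 49, 64, 81, 100, 121 (perfect squares starting at 6²).
Stream B: 40, 31, 22, 13, 4 (subtracting 9 each time).
The 13th slot belongs to stream A; its 7th term is 144.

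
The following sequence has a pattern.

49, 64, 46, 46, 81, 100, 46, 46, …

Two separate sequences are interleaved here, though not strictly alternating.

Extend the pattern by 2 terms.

121, 144

The slot pattern repeats as AABB (period 4), so there are 2 interleaved tracks.
Track A: 49, 64, 81, 100. Perfect squares starting at 7².
Track B: 46, 46, 46, 46. Always 46.
Position 9 → track A, term 5 = 121.
Term 10 comes from track A (its 6th entry): 144.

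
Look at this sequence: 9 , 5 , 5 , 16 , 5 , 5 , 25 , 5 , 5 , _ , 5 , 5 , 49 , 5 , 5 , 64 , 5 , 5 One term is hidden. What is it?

36

The slot pattern repeats as ABB (period 3), so there are 2 interleaved tracks.
Track A: 9, 16, 25, ?, 49, 64 (the squares 3², 4², 5², …).
Track B: 5, 5, 5, 5, 5, 5, 5, 5, 5, 5, 5, 5 (constant 5).
The gap is track A's term 4; the rule gives 36.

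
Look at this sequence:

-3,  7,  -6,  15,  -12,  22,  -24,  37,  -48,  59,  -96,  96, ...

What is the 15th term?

-384

Odd-indexed and even-indexed terms follow separate rules.
Track A: -3, -6, -12, -24, -48, -96. Multiplying by 2 each time.
Track B: 7, 15, 22, 37, 59, 96. Each term equals the sum of the previous two.
The 15th slot belongs to track A; its 8th term is -384.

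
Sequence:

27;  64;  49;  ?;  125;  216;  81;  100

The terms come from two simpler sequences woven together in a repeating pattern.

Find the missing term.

Reading positions in blocks of 4 reveals the pattern AABB — 2 tracks woven together.
Track A: 27, 64, 125, 216 (perfect cubes starting at 3³).
Track B: 49, ?, 81, 100 (consecutive squares n² from n = 7).
The gap is track B's term 2; the rule gives 64.

64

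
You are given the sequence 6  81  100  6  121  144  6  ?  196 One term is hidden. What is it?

The slot pattern repeats as ABB (period 3), so there are 2 interleaved tracks.
Track A: 6, 6, 6. The constant sequence 6.
Track B: 81, 100, 121, 144, ?, 196. Consecutive squares n² from n = 9.
Filling track B at index 5 by its rule yields 169.

169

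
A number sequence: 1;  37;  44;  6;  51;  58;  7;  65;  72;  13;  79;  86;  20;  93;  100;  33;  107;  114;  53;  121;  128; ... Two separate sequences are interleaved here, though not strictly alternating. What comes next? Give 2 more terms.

Positions follow the repeating pattern ABB; grouping by letter gives 2 tracks.
Stream A: 1, 6, 7, 13, 20, 33, 53. Each term equals the sum of the previous two.
Stream B: 37, 44, 51, 58, 65, 72, 79, 86, 93, 100, 107, 114, 121, 128. Arithmetic, step +7.
Position 22 → stream A, term 8 = 86.
Position 23 → stream B, term 15 = 135.

86, 135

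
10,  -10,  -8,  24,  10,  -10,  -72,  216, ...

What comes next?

Reading positions in blocks of 4 reveals the pattern AABB — 2 tracks woven together.
Subsequence A: 10, -10, 10, -10. Oscillating between 10 and -10.
Subsequence B: -8, 24, -72, 216. Geometric with ratio -3.
Position 9 → subsequence A, term 5 = 10.

10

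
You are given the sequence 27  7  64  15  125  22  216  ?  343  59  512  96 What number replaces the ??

37

Taking every 2nd term gives 2 separate tracks.
Track A = 27, 64, 125, 216, 343, 512: perfect cubes starting at 3³.
Track B = 7, 15, 22, ?, 59, 96: Fibonacci-style (each term is the sum of the two before it).
Track B's pattern makes the blank 37.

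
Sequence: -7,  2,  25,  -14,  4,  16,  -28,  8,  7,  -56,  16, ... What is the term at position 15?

Split by position mod 3: positions 1, 4, 7, … form one track, and each other residue class forms its own.
Stream A: -7, -14, -28, -56 — geometric with ratio 2.
Stream B: 2, 4, 8, 16 — powers of 2.
Stream C: 25, 16, 7 — arithmetic with common difference −9.
The 15th slot belongs to stream C; its 5th term is -11.

-11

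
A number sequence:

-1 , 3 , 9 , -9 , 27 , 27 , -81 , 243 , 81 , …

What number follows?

Reading positions in blocks of 3 reveals the pattern AAB — 2 tracks woven together.
Subsequence A: -1, 3, -9, 27, -81, 243. A geometric progression (common ratio -3).
Subsequence B: 9, 27, 81. Successive powers of 3.
Position 10 falls in subsequence A as its term 7, giving -729.

-729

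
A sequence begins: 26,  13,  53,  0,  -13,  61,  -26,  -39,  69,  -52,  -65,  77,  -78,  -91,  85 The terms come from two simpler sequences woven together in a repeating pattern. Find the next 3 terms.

-104, -117, 93

Positions follow the repeating pattern AAB; grouping by letter gives 2 tracks.
Stream A: 26, 13, 0, -13, -26, -39, -52, -65, -78, -91. Arithmetic, step −13.
Stream B: 53, 61, 69, 77, 85. Arithmetic with common difference +8.
Term 16 comes from stream A (its 11th entry): -104.
Term 17 comes from stream A (its 12th entry): -117.
Term 18 comes from stream B (its 6th entry): 93.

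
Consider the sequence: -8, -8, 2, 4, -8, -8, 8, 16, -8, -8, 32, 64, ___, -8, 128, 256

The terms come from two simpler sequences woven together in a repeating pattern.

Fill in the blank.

Reading positions in blocks of 4 reveals the pattern AABB — 2 tracks woven together.
Track A: -8, -8, -8, -8, -8, -8, ?, -8. Constant -8.
Track B: 2, 4, 8, 16, 32, 64, 128, 256. Powers 2^1, 2^2, 2^3, ….
The gap is track A's term 7; the rule gives -8.

-8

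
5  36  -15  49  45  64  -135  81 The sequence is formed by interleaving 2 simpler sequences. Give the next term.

405

Odd-indexed and even-indexed terms follow separate rules.
Track A = 5, -15, 45, -135: multiplying by -3 each time.
Track B = 36, 49, 64, 81: perfect squares starting at 6².
Term 9 comes from track A (its 5th entry): 405.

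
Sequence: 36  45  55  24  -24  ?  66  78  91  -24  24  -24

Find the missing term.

24

The slot pattern repeats as AAABBB (period 6), so there are 2 interleaved tracks.
Track A = 36, 45, 55, 66, 78, 91: triangular numbers starting at T_8.
Track B = 24, -24, ?, -24, 24, -24: the oscillation 24·(−1)^(n+1).
Track B's pattern makes the blank 24.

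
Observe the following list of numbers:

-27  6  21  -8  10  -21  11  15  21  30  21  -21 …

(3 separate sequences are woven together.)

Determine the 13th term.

49

The terms cycle through 3 interleaved subsequences.
Subsequence A: -27, -8, 11, 30 — arithmetic with common difference +19.
Subsequence B: 6, 10, 15, 21 — triangular numbers starting at T_3.
Subsequence C: 21, -21, 21, -21 — oscillating between 21 and -21.
The 13th slot belongs to subsequence A; its 5th term is 49.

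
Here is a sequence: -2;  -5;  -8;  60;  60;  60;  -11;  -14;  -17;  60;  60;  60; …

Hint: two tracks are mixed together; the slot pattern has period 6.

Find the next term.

Reading positions in blocks of 6 reveals the pattern AAABBB — 2 tracks woven together.
Track A = -2, -5, -8, -11, -14, -17: arithmetic, step −3.
Track B = 60, 60, 60, 60, 60, 60: the constant sequence 60.
Term 13 comes from track A (its 7th entry): -20.

-20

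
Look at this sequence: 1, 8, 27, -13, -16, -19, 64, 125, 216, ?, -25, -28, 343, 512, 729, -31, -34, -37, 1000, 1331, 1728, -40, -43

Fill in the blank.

Positions follow the repeating pattern AAABBB; grouping by letter gives 2 tracks.
Track A = 1, 8, 27, 64, 125, 216, 343, 512, 729, 1000, 1331, 1728: the cubes 1³, 2³, 3³, ….
Track B = -13, -16, -19, ?, -25, -28, -31, -34, -37, -40, -43: arithmetic, step −3.
Track B's pattern makes the blank -22.

-22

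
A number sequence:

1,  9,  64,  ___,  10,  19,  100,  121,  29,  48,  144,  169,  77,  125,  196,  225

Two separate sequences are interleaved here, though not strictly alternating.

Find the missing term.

Positions follow the repeating pattern AABB; grouping by letter gives 2 tracks.
Stream A = 1, 9, 10, 19, 29, 48, 77, 125: each term equals the sum of the previous two.
Stream B = 64, ?, 100, 121, 144, 169, 196, 225: the squares 8², 9², 10², ….
So the missing entry in stream B is 81.

81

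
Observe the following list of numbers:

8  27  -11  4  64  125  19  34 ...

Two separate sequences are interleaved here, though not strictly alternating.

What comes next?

Reading positions in blocks of 4 reveals the pattern AABB — 2 tracks woven together.
Stream A: 8, 27, 64, 125 — perfect cubes starting at 2³.
Stream B: -11, 4, 19, 34 — arithmetic with common difference +15.
Position 9 falls in stream A as its term 5, giving 216.

216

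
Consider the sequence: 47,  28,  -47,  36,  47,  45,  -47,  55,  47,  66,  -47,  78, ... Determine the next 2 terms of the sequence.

47, 91

Positions 1, 3, 5, … form one subsequence and positions 2, 4, 6, … form another.
Track A: 47, -47, 47, -47, 47, -47 — the oscillation 47·(−1)^(n+1).
Track B: 28, 36, 45, 55, 66, 78 — triangular numbers n(n+1)/2 for n = 7, 8, ….
The 13th slot belongs to track A; its 7th term is 47.
The 14th slot belongs to track B; its 7th term is 91.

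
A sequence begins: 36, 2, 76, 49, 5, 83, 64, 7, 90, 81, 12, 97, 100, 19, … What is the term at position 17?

Read the sequence 3 terms at a time; column i is its own pattern.
Subsequence A: 36, 49, 64, 81, 100 — consecutive squares n² from n = 6.
Subsequence B: 2, 5, 7, 12, 19 — a Fibonacci-like recurrence a_n = a_{n-1} + a_{n-2}.
Subsequence C: 76, 83, 90, 97 — linear: a_n = 69 + 7·n.
The 17th slot belongs to subsequence B; its 6th term is 31.

31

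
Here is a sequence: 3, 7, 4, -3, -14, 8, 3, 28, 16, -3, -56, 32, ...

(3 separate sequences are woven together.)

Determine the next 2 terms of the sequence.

The terms cycle through 3 interleaved subsequences.
Subsequence A: 3, -3, 3, -3 — oscillating between 3 and -3.
Subsequence B: 7, -14, 28, -56 — geometric, ×-2 each step.
Subsequence C: 4, 8, 16, 32 — powers 2^2, 2^3, 2^4, ….
Position 13 falls in subsequence A as its term 5, giving 3.
Position 14 falls in subsequence B as its term 5, giving 112.

3, 112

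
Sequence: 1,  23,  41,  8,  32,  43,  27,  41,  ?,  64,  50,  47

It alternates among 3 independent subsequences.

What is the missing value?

Taking every 3rd term gives 3 separate tracks.
Track A: 1, 8, 27, 64 (consecutive cubes n³ from n = 1).
Track B: 23, 32, 41, 50 (adding 9 each time).
Track C: 41, 43, ?, 47 (arithmetic with common difference +2).
So the missing entry in track C is 45.

45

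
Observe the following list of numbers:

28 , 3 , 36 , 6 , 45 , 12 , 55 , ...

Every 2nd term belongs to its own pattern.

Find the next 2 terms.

Positions 1, 3, 5, … form one subsequence and positions 2, 4, 6, … form another.
Subsequence A: 28, 36, 45, 55 (triangular numbers n(n+1)/2 for n = 7, 8, …).
Subsequence B: 3, 6, 12 (multiplying by 2 each time).
Position 8 → subsequence B, term 4 = 24.
The 9th slot belongs to subsequence A; its 5th term is 66.

24, 66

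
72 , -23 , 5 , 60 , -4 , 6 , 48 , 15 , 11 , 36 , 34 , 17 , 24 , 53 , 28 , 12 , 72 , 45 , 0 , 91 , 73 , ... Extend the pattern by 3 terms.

-12, 110, 118

The terms cycle through 3 interleaved subsequences.
Track A = 72, 60, 48, 36, 24, 12, 0: linear: a_n = 84 − 12·n.
Track B = -23, -4, 15, 34, 53, 72, 91: linear: a_n = -42 + 19·n.
Track C = 5, 6, 11, 17, 28, 45, 73: each term equals the sum of the previous two.
Position 22 → track A, term 8 = -12.
Position 23 falls in track B as its term 8, giving 110.
Position 24 → track C, term 8 = 118.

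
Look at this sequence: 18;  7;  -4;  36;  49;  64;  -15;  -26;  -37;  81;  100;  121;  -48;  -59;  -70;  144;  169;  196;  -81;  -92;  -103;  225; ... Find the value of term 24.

289

Reading positions in blocks of 6 reveals the pattern AAABBB — 2 tracks woven together.
Track A: 18, 7, -4, -15, -26, -37, -48, -59, -70, -81, -92, -103 (linear: a_n = 29 − 11·n).
Track B: 36, 49, 64, 81, 100, 121, 144, 169, 196, 225 (perfect squares starting at 6²).
Position 24 → track B, term 12 = 289.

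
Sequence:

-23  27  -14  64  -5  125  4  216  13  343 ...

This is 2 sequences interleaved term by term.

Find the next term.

The terms cycle through 2 interleaved subsequences.
Track A is -23, -14, -5, 4, 13, which is linear: a_n = -32 + 9·n.
Track B is 27, 64, 125, 216, 343, which is consecutive cubes n³ from n = 3.
Term 11 comes from track A (its 6th entry): 22.

22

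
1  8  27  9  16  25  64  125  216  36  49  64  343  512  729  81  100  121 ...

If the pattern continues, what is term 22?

144

The slot pattern repeats as AAABBB (period 6), so there are 2 interleaved tracks.
Track A is 1, 8, 27, 64, 125, 216, 343, 512, 729, which is the cubes 1³, 2³, 3³, ….
Track B is 9, 16, 25, 36, 49, 64, 81, 100, 121, which is consecutive squares n² from n = 3.
The 22nd slot belongs to track B; its 10th term is 144.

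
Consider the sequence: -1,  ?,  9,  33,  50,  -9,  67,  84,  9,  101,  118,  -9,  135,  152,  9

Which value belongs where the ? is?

The slot pattern repeats as AAB (period 3), so there are 2 interleaved tracks.
Track A: -1, ?, 33, 50, 67, 84, 101, 118, 135, 152 — arithmetic with common difference +17.
Track B: 9, -9, 9, -9, 9 — oscillating between 9 and -9.
So the missing entry in track A is 16.

16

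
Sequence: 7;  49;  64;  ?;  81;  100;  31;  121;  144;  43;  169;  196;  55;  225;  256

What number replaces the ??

19

Reading positions in blocks of 3 reveals the pattern ABB — 2 tracks woven together.
Stream A = 7, ?, 31, 43, 55: linear: a_n = -5 + 12·n.
Stream B = 49, 64, 81, 100, 121, 144, 169, 196, 225, 256: consecutive squares n² from n = 7.
Stream A's pattern makes the blank 19.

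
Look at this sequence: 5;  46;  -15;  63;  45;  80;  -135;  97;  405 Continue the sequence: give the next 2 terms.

114, -1215

Taking every 2nd term gives 2 separate tracks.
Stream A: 5, -15, 45, -135, 405. A geometric progression (common ratio -3).
Stream B: 46, 63, 80, 97. Linear: a_n = 29 + 17·n.
The 10th slot belongs to stream B; its 5th term is 114.
The 11th slot belongs to stream A; its 6th term is -1215.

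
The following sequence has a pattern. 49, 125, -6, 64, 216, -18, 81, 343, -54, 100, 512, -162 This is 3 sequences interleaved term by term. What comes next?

Split by position mod 3 into 3 tracks.
Track A: 49, 64, 81, 100 (perfect squares starting at 7²).
Track B: 125, 216, 343, 512 (the cubes 5³, 6³, 7³, …).
Track C: -6, -18, -54, -162 (geometric, ×3 each step).
Position 13 → track A, term 5 = 121.

121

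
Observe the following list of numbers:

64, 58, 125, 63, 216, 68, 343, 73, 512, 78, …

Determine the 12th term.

83

Positions 1, 3, 5, … form one subsequence and positions 2, 4, 6, … form another.
Track A: 64, 125, 216, 343, 512 (perfect cubes starting at 4³).
Track B: 58, 63, 68, 73, 78 (arithmetic, step +5).
Position 12 falls in track B as its term 6, giving 83.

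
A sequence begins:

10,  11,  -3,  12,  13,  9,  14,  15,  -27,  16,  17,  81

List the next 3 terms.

Positions follow the repeating pattern AAB; grouping by letter gives 2 tracks.
Subsequence A is 10, 11, 12, 13, 14, 15, 16, 17, which is adding 1 each time.
Subsequence B is -3, 9, -27, 81, which is multiplying by -3 each time.
The 13th slot belongs to subsequence A; its 9th term is 18.
Position 14 falls in subsequence A as its term 10, giving 19.
Position 15 falls in subsequence B as its term 5, giving -243.

18, 19, -243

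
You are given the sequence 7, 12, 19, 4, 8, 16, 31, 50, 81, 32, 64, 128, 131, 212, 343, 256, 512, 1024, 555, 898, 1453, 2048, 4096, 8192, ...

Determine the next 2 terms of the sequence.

2351, 3804

Positions follow the repeating pattern AAABBB; grouping by letter gives 2 tracks.
Track A is 7, 12, 19, 31, 50, 81, 131, 212, 343, 555, 898, 1453, which is each term equals the sum of the previous two.
Track B is 4, 8, 16, 32, 64, 128, 256, 512, 1024, 2048, 4096, 8192, which is successive powers of 2.
Term 25 comes from track A (its 13th entry): 2351.
Position 26 falls in track A as its term 14, giving 3804.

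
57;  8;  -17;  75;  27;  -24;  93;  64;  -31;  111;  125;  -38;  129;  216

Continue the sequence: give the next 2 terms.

-45, 147

Split by position mod 3: positions 1, 4, 7, … form one track, and each other residue class forms its own.
Track A: 57, 75, 93, 111, 129. Linear: a_n = 39 + 18·n.
Track B: 8, 27, 64, 125, 216. Consecutive cubes n³ from n = 2.
Track C: -17, -24, -31, -38. Arithmetic, step −7.
Position 15 → track C, term 5 = -45.
The 16th slot belongs to track A; its 6th term is 147.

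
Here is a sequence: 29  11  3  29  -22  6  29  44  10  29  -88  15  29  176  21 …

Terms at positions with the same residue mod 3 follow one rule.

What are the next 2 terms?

Read the sequence 3 terms at a time; column i is its own pattern.
Track A is 29, 29, 29, 29, 29, which is always 29.
Track B is 11, -22, 44, -88, 176, which is geometric with ratio -2.
Track C is 3, 6, 10, 15, 21, which is triangular numbers starting at T_2.
Position 16 → track A, term 6 = 29.
Term 17 comes from track B (its 6th entry): -352.

29, -352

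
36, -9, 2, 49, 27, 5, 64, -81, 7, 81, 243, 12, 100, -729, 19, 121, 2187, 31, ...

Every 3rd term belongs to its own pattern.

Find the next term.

Taking every 3rd term gives 3 separate tracks.
Subsequence A: 36, 49, 64, 81, 100, 121. The squares 6², 7², 8², ….
Subsequence B: -9, 27, -81, 243, -729, 2187. Geometric, ×-3 each step.
Subsequence C: 2, 5, 7, 12, 19, 31. A Fibonacci-like recurrence a_n = a_{n-1} + a_{n-2}.
Position 19 falls in subsequence A as its term 7, giving 144.

144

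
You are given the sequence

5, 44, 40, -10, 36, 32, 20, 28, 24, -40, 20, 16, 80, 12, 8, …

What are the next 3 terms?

Positions follow the repeating pattern ABB; grouping by letter gives 2 tracks.
Subsequence A: 5, -10, 20, -40, 80. Geometric, ×-2 each step.
Subsequence B: 44, 40, 36, 32, 28, 24, 20, 16, 12, 8. Arithmetic, step −4.
Term 16 comes from subsequence A (its 6th entry): -160.
Position 17 → subsequence B, term 11 = 4.
Position 18 → subsequence B, term 12 = 0.

-160, 4, 0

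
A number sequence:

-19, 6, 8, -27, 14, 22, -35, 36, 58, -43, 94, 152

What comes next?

Reading positions in blocks of 3 reveals the pattern ABB — 2 tracks woven together.
Track A: -19, -27, -35, -43. Arithmetic with common difference −8.
Track B: 6, 8, 14, 22, 36, 58, 94, 152. Each term equals the sum of the previous two.
Position 13 → track A, term 5 = -51.

-51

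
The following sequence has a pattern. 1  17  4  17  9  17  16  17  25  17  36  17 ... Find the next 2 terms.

49, 17

Positions 1, 3, 5, … form one subsequence and positions 2, 4, 6, … form another.
Track A = 1, 4, 9, 16, 25, 36: perfect squares starting at 1².
Track B = 17, 17, 17, 17, 17, 17: constant 17.
Position 13 → track A, term 7 = 49.
Position 14 → track B, term 7 = 17.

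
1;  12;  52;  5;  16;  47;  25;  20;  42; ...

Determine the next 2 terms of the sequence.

125, 24

Taking every 3rd term gives 3 separate tracks.
Track A: 1, 5, 25 (powers 5^0, 5^1, 5^2, …).
Track B: 12, 16, 20 (arithmetic, step +4).
Track C: 52, 47, 42 (linear: a_n = 57 − 5·n).
The 10th slot belongs to track A; its 4th term is 125.
Term 11 comes from track B (its 4th entry): 24.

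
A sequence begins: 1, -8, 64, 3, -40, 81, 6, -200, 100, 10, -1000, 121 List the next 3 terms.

15, -5000, 144

Read the sequence 3 terms at a time; column i is its own pattern.
Subsequence A is 1, 3, 6, 10, which is triangular numbers n(n+1)/2 for n = 1, 2, ….
Subsequence B is -8, -40, -200, -1000, which is geometric with ratio 5.
Subsequence C is 64, 81, 100, 121, which is the squares 8², 9², 10², ….
Term 13 comes from subsequence A (its 5th entry): 15.
Position 14 falls in subsequence B as its term 5, giving -5000.
Position 15 → subsequence C, term 5 = 144.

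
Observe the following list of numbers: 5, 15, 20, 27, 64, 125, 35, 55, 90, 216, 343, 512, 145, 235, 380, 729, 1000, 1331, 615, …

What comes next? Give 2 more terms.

Reading positions in blocks of 6 reveals the pattern AAABBB — 2 tracks woven together.
Stream A = 5, 15, 20, 35, 55, 90, 145, 235, 380, 615: Fibonacci-style (each term is the sum of the two before it).
Stream B = 27, 64, 125, 216, 343, 512, 729, 1000, 1331: perfect cubes starting at 3³.
The 20th slot belongs to stream A; its 11th term is 995.
Term 21 comes from stream A (its 12th entry): 1610.

995, 1610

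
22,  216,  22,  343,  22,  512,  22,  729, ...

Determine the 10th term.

1000

Positions 1, 3, 5, … form one subsequence and positions 2, 4, 6, … form another.
Track A: 22, 22, 22, 22 — constant 22.
Track B: 216, 343, 512, 729 — perfect cubes starting at 6³.
Position 10 → track B, term 5 = 1000.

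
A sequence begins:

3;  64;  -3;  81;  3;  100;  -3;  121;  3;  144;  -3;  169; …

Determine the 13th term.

3

Split by position mod 2 into 2 tracks.
Track A = 3, -3, 3, -3, 3, -3: the oscillation 3·(−1)^(n+1).
Track B = 64, 81, 100, 121, 144, 169: perfect squares starting at 8².
The 13th slot belongs to track A; its 7th term is 3.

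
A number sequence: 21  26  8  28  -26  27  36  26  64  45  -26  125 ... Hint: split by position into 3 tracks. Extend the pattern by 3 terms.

Taking every 3rd term gives 3 separate tracks.
Track A: 21, 28, 36, 45. Triangular numbers n(n+1)/2 for n = 6, 7, ….
Track B: 26, -26, 26, -26. Alternating ±26.
Track C: 8, 27, 64, 125. Consecutive cubes n³ from n = 2.
Term 13 comes from track A (its 5th entry): 55.
Position 14 → track B, term 5 = 26.
Position 15 → track C, term 5 = 216.

55, 26, 216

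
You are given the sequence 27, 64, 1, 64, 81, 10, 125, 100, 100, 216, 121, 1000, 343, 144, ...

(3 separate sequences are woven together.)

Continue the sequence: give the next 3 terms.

10000, 512, 169

Read the sequence 3 terms at a time; column i is its own pattern.
Track A is 27, 64, 125, 216, 343, which is consecutive cubes n³ from n = 3.
Track B is 64, 81, 100, 121, 144, which is perfect squares starting at 8².
Track C is 1, 10, 100, 1000, which is powers of 10.
Position 15 falls in track C as its term 5, giving 10000.
Position 16 → track A, term 6 = 512.
The 17th slot belongs to track B; its 6th term is 169.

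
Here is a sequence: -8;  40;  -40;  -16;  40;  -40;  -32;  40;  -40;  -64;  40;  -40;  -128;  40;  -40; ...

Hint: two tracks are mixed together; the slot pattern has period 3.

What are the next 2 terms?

Reading positions in blocks of 3 reveals the pattern ABB — 2 tracks woven together.
Stream A: -8, -16, -32, -64, -128. Multiplying by 2 each time.
Stream B: 40, -40, 40, -40, 40, -40, 40, -40, 40, -40. Oscillating between 40 and -40.
The 16th slot belongs to stream A; its 6th term is -256.
Term 17 comes from stream B (its 11th entry): 40.

-256, 40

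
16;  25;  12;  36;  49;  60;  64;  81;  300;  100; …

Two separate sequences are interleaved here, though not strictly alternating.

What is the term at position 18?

Positions follow the repeating pattern AAB; grouping by letter gives 2 tracks.
Stream A: 16, 25, 36, 49, 64, 81, 100 — perfect squares starting at 4².
Stream B: 12, 60, 300 — multiplying by 5 each time.
Position 18 → stream B, term 6 = 37500.

37500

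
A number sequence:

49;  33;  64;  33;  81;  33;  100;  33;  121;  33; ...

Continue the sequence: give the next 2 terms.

144, 33

The terms cycle through 2 interleaved subsequences.
Track A: 49, 64, 81, 100, 121 (perfect squares starting at 7²).
Track B: 33, 33, 33, 33, 33 (the constant sequence 33).
Position 11 → track A, term 6 = 144.
Position 12 falls in track B as its term 6, giving 33.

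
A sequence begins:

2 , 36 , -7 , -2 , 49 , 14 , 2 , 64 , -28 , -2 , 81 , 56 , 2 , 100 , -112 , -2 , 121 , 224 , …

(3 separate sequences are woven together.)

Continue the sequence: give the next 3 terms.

2, 144, -448

Read the sequence 3 terms at a time; column i is its own pattern.
Subsequence A: 2, -2, 2, -2, 2, -2 (oscillating between 2 and -2).
Subsequence B: 36, 49, 64, 81, 100, 121 (consecutive squares n² from n = 6).
Subsequence C: -7, 14, -28, 56, -112, 224 (geometric, ×-2 each step).
Term 19 comes from subsequence A (its 7th entry): 2.
The 20th slot belongs to subsequence B; its 7th term is 144.
Position 21 → subsequence C, term 7 = -448.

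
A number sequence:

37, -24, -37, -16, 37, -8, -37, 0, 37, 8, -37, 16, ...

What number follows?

37

Taking every 2nd term gives 2 separate tracks.
Track A: 37, -37, 37, -37, 37, -37 — the oscillation 37·(−1)^(n+1).
Track B: -24, -16, -8, 0, 8, 16 — arithmetic with common difference +8.
Term 13 comes from track A (its 7th entry): 37.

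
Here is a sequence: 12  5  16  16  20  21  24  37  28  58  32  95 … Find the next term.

36

Positions 1, 3, 5, … form one subsequence and positions 2, 4, 6, … form another.
Subsequence A = 12, 16, 20, 24, 28, 32: arithmetic with common difference +4.
Subsequence B = 5, 16, 21, 37, 58, 95: each term equals the sum of the previous two.
Position 13 falls in subsequence A as its term 7, giving 36.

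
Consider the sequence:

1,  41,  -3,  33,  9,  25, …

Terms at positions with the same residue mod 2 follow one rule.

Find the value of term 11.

-243

The terms cycle through 2 interleaved subsequences.
Subsequence A: 1, -3, 9 — geometric with ratio -3.
Subsequence B: 41, 33, 25 — subtracting 8 each time.
The 11th slot belongs to subsequence A; its 6th term is -243.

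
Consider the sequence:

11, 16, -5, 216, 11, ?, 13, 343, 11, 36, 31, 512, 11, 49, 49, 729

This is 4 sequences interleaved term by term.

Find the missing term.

Split by position mod 4 into 4 tracks.
Subsequence A is 11, 11, 11, 11, which is the constant sequence 11.
Subsequence B is 16, ?, 36, 49, which is consecutive squares n² from n = 4.
Subsequence C is -5, 13, 31, 49, which is adding 18 each time.
Subsequence D is 216, 343, 512, 729, which is perfect cubes starting at 6³.
The gap is subsequence B's term 2; the rule gives 25.

25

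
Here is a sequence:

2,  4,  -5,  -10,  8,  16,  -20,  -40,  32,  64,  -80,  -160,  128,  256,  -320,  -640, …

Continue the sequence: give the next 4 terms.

512, 1024, -1280, -2560

Positions follow the repeating pattern AABB; grouping by letter gives 2 tracks.
Stream A: 2, 4, 8, 16, 32, 64, 128, 256. Successive powers of 2.
Stream B: -5, -10, -20, -40, -80, -160, -320, -640. Geometric with ratio 2.
Term 17 comes from stream A (its 9th entry): 512.
The 18th slot belongs to stream A; its 10th term is 1024.
Position 19 → stream B, term 9 = -1280.
Position 20 falls in stream B as its term 10, giving -2560.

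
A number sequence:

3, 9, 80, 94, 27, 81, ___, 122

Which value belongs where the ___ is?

Reading positions in blocks of 4 reveals the pattern AABB — 2 tracks woven together.
Subsequence A = 3, 9, 27, 81: powers 3^1, 3^2, 3^3, ….
Subsequence B = 80, 94, ?, 122: arithmetic, step +14.
The gap is subsequence B's term 3; the rule gives 108.

108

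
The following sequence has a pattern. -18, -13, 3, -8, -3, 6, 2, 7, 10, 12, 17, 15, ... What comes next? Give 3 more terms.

Positions follow the repeating pattern AAB; grouping by letter gives 2 tracks.
Track A = -18, -13, -8, -3, 2, 7, 12, 17: adding 5 each time.
Track B = 3, 6, 10, 15: triangular numbers starting at T_2.
Term 13 comes from track A (its 9th entry): 22.
Position 14 falls in track A as its term 10, giving 27.
The 15th slot belongs to track B; its 5th term is 21.

22, 27, 21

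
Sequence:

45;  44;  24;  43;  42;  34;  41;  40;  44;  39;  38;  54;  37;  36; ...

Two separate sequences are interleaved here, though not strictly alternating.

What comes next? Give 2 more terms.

64, 35

The slot pattern repeats as AAB (period 3), so there are 2 interleaved tracks.
Track A: 45, 44, 43, 42, 41, 40, 39, 38, 37, 36 — arithmetic, step −1.
Track B: 24, 34, 44, 54 — linear: a_n = 14 + 10·n.
Position 15 → track B, term 5 = 64.
Position 16 falls in track A as its term 11, giving 35.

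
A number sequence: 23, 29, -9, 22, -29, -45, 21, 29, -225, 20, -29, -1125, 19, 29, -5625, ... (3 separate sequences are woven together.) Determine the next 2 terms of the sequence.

Split by position mod 3 into 3 tracks.
Subsequence A: 23, 22, 21, 20, 19 (linear: a_n = 24 − n).
Subsequence B: 29, -29, 29, -29, 29 (oscillating between 29 and -29).
Subsequence C: -9, -45, -225, -1125, -5625 (geometric with ratio 5).
The 16th slot belongs to subsequence A; its 6th term is 18.
Position 17 falls in subsequence B as its term 6, giving -29.

18, -29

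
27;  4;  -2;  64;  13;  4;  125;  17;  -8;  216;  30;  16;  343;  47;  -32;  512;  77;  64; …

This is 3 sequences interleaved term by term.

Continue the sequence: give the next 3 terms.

Taking every 3rd term gives 3 separate tracks.
Track A: 27, 64, 125, 216, 343, 512 (the cubes 3³, 4³, 5³, …).
Track B: 4, 13, 17, 30, 47, 77 (each term equals the sum of the previous two).
Track C: -2, 4, -8, 16, -32, 64 (geometric, ×-2 each step).
Position 19 → track A, term 7 = 729.
Position 20 → track B, term 7 = 124.
The 21st slot belongs to track C; its 7th term is -128.

729, 124, -128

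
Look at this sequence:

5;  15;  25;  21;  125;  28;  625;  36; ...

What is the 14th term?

Positions 1, 3, 5, … form one subsequence and positions 2, 4, 6, … form another.
Stream A: 5, 25, 125, 625 (successive powers of 5).
Stream B: 15, 21, 28, 36 (the triangular numbers T_5, T_6, …).
Position 14 falls in stream B as its term 7, giving 66.

66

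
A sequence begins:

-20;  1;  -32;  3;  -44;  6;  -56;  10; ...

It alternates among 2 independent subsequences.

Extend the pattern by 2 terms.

Positions 1, 3, 5, … form one subsequence and positions 2, 4, 6, … form another.
Track A = -20, -32, -44, -56: arithmetic with common difference −12.
Track B = 1, 3, 6, 10: triangular numbers starting at T_1.
Position 9 → track A, term 5 = -68.
Term 10 comes from track B (its 5th entry): 15.

-68, 15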